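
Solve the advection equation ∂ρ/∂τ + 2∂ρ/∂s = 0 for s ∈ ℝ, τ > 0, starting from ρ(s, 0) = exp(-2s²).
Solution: By method of characteristics (waves move right with speed 2):
Along characteristics s - 2τ = const, ρ is constant, so ρ(s,τ) = f(s - 2τ) with f = ρ(·, 0).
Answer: ρ(s, τ) = exp(-2(s - 2τ)²)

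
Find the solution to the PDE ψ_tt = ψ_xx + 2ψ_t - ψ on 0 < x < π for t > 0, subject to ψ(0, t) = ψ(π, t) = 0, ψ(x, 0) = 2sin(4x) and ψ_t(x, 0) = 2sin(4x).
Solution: Substitute ψ = exp(t)u.
Then ψ_t = exp(t)(u_t + u), ψ_tt = exp(t)(u_tt + 2u_t + u), ψ_xx = exp(t)u_xx; substituting and dividing by exp(t), the lower-order terms cancel: u_tt = u_xx (standard wave equation).
Data for u: u(x,0) = ψ(x,0) = 2sin(4x); u_t(x,0) = ψ_t(x,0) - ψ(x,0) = 0. The boundary conditions carry over: u(0,t) = u(π,t) = 0.
Separating variables: u = Σ [A_n cos(ω_n t) + B_n sin(ω_n t)] sin(nx), ω_n = n. From ICs: A_4=2.
So u(x,t) = 2sin(4x)cos(4t), and ψ(x,t) = exp(t)u(x,t).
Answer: ψ(x, t) = 2exp(t)sin(4x)cos(4t)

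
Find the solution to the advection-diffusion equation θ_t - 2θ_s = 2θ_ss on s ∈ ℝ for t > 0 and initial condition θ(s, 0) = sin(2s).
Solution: Moving frame: η = s + 2t, σ = t, θ = u(η,σ), so θ_t = u_σ + 2u_η and θ_ss = u_ηη.
Hence θ_t - 2θ_s = u_σ and the PDE becomes the heat equation u_σ = 2u_ηη on η ∈ ℝ.
Initial data: u(η,0) = θ(η,0) = sin(2η). Each mode sin(nη) decays as exp(-2n²σ) on ℝ, so u(η,σ) = Σ c_n exp(-2n²σ) sin(nη) with c_2=1: u(η,σ) = exp(-8σ)sin(2η).
Substituting back: θ(s,t) = u(s + 2t, t).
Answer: θ(s, t) = exp(-8t)sin(2s + 4t)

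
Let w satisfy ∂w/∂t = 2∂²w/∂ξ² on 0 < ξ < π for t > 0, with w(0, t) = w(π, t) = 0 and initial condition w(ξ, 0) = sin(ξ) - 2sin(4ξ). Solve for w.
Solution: Separating variables: w = Σ c_n exp(-2n²t) sin(nξ). From w(ξ,0) = sin(ξ) - 2sin(4ξ): c_1=1, c_4=-2.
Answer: w(ξ, t) = exp(-2t)sin(ξ) - 2exp(-32t)sin(4ξ)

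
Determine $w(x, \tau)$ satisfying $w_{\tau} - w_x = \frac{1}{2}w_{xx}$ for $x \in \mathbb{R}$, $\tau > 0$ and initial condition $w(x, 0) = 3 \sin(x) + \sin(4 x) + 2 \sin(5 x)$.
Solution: Moving frame: $\eta = x + \tau$, $\sigma = \tau$, $w = u(\eta,\sigma)$, so $w_{\tau} = u_{\sigma} + u_{\eta}$ and $w_{xx} = u_{\eta\eta}$.
Hence $w_{\tau} - w_x = u_{\sigma}$ and the PDE becomes the heat equation $u_{\sigma} = \frac{1}{2}u_{\eta\eta}$ on $\eta \in \mathbb{R}$.
Initial data: $u(\eta,0) = w(\eta,0) = 3 \sin(\eta) + \sin(4 \eta) + 2 \sin(5 \eta)$. Each mode $\sin(n\eta)$ decays as $e^{-n^2\sigma/2}$ on $\mathbb{R}$, so $u(\eta,\sigma) = \sum c_n e^{-n^2\sigma/2} \sin(n\eta)$ with $c_1=3, c_4=1, c_5=2$: $u(\eta,\sigma) = e^{-8 \sigma} \sin(4 \eta) + 3 e^{-\sigma/2} \sin(\eta) + 2 e^{-25 \sigma/2} \sin(5 \eta)$.
Substituting back: $w(x,\tau) = u(x + \tau, \tau)$.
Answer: $w(x, \tau) = e^{-8 \tau} \sin(4 \tau + 4 x) + 3 e^{-\tau/2} \sin(\tau + x) + 2 e^{-25 \tau/2} \sin(5 \tau + 5 x)$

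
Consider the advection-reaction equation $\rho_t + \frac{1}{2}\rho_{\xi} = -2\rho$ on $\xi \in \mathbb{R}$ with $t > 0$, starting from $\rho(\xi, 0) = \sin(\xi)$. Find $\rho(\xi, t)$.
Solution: Substitute $\rho = e^{-2t}u$, i.e. $u = e^{2t}\rho$.
By the product rule, $\rho_t = e^{-2t}(u_t - 2u)$, $\rho_{\xi} = e^{-2t}u_{\xi}$.
Substituting into the PDE and dividing by $e^{-2t}$: $u_t - 2u + \frac{1}{2}u_{\xi} = -2u$.
The lower-order terms cancel, leaving the standard advection equation $u_t + \frac{1}{2}u_{\xi} = 0$.
Initial data for $u$: $u(\xi,0) = \rho(\xi,0) = \sin(\xi)$.
Solve for $u$:
  By method of characteristics (waves move right with speed 1/2):
  Along characteristics $\xi - \frac{1}{2}t =$ const, $u$ is constant, so $u(\xi,t) = f(\xi - \frac{1}{2}t)$ with $f = u( \cdot , 0)$.
Hence $u(\xi,t) = - \sin(t/2 - \xi)$.
Transform back: $\rho(\xi,t) = e^{-2t}u(\xi,t)$.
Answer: $\rho(\xi, t) = e^{-2 t} \sin(\xi - t/2)$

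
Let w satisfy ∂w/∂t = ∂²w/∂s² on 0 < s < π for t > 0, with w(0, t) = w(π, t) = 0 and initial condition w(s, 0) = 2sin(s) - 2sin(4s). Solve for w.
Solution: Separating variables: w = Σ c_n exp(-n²t) sin(ns). From w(s,0) = 2sin(s) - 2sin(4s): c_1=2, c_4=-2.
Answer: w(s, t) = 2exp(-t)sin(s) - 2exp(-16t)sin(4s)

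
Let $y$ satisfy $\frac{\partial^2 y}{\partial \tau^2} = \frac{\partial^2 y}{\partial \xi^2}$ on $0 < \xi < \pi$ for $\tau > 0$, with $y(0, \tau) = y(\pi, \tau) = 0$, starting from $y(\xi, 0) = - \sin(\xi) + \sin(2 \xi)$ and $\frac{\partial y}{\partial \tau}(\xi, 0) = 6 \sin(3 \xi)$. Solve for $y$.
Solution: Using separation of variables $y = X(\xi)T(\tau)$:
Eigenfunctions: $\sin(n\xi)$, $n = 1, 2, 3, \ldots$
General solution: $y(\xi, \tau) = \sum [A_n \cos(n \tau) + B_n \sin(n \tau)] \sin(n\xi)$
From $y(\xi,0) = - \sin(\xi) + \sin(2 \xi)$: $A_1=-1, A_2=1$. From $y_{\tau}(\xi,0) = 6 \sin(3 \xi)$, using $y_{\tau}(\xi,0) = \sum \omega_n B_n \sin(n\xi)$ with $\omega_n = n$: $B_3 = 6/3 = 2$.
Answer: $y(\xi, \tau) = 2 \sin(3 \tau) \sin(3 \xi) -  \sin(\xi) \cos(\tau) + \sin(2 \xi) \cos(2 \tau)$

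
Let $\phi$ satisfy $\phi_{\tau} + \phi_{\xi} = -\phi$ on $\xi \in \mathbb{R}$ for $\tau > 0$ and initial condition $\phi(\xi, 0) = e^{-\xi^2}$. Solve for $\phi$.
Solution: Substitute $\phi = e^{-\tau}u$, i.e. $u = e^{\tau}\phi$.
By the product rule, $\phi_{\tau} = e^{-\tau}(u_{\tau} - u)$, $\phi_{\xi} = e^{-\tau}u_{\xi}$.
Substituting into the PDE and dividing by $e^{-\tau}$: $u_{\tau} - u + u_{\xi} = -u$.
The lower-order terms cancel, leaving the standard advection equation $u_{\tau} + u_{\xi} = 0$.
Initial data for $u$: $u(\xi,0) = \phi(\xi,0) = e^{-\xi^2}$.
Solve for $u$:
  By method of characteristics (waves move right with speed 1):
  Along characteristics $\xi - \tau =$ const, $u$ is constant, so $u(\xi,\tau) = f(\xi - \tau)$ with $f = u( \cdot , 0)$.
Hence $u(\xi,\tau) = e^{-(\xi - \tau)^2}$.
Transform back: $\phi(\xi,\tau) = e^{-\tau}u(\xi,\tau)$.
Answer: $\phi(\xi, \tau) = e^{-\tau} e^{-(-\tau + \xi)^2}$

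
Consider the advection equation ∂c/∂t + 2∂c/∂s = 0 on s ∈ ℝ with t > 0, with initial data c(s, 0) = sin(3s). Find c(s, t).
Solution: By characteristics (ds/dt = 2), c(s,t) = f(s - 2t) with f = c(·, 0).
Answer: c(s, t) = sin(3s - 6t)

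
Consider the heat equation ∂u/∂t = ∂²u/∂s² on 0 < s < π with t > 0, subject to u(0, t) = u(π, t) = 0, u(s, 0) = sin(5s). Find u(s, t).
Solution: Separating variables: u = Σ c_n exp(-n²t) sin(ns). From u(s,0) = sin(5s): c_5=1.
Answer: u(s, t) = exp(-25t)sin(5s)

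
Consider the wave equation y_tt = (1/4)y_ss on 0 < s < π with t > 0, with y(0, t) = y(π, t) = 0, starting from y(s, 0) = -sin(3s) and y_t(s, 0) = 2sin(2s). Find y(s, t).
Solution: Separating variables: y = Σ [A_n cos(ω_n t) + B_n sin(ω_n t)] sin(ns), ω_n = n/2. From ICs (B_n = velocity coefficient / ω_n): A_3=-1, B_2=2.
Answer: y(s, t) = 2sin(2s)sin(t) - sin(3s)cos(3t/2)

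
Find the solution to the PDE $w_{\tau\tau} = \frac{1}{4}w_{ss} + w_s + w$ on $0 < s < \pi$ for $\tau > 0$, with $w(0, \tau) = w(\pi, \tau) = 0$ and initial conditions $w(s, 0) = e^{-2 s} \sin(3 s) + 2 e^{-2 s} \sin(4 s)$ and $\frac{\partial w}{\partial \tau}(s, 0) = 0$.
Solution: Substitute $w = e^{-2s}u$.
Then $w_s = e^{-2s}(u_s - 2u)$, $w_{ss} = e^{-2s}(u_{ss} - 4u_s + 4u)$, $w_{\tau\tau} = e^{-2s}u_{\tau\tau}$; substituting and dividing by $e^{-2s}$, the lower-order terms cancel: $u_{\tau\tau} = \frac{1}{4}u_{ss}$ (standard wave equation).
Data for $u$: $u(s,0) = e^{2s}w(s,0) = \sin(3 s) + 2 \sin(4 s)$; $u_{\tau}(s,0) = e^{2s}w_{\tau}(s,0) = 0$. The boundary conditions carry over: $u(0,\tau) = u(\pi,\tau) = 0$.
Separating variables: $u = \sum [A_n \cos(\omega_n \tau) + B_n \sin(\omega_n \tau)] \sin(ns)$, $\omega_n = n/2$. From ICs: $A_3=1, A_4=2$.
So $u(s,\tau) = \sin(3 s) \cos(3 \tau/2) + 2 \sin(4 s) \cos(2 \tau)$, and $w(s,\tau) = e^{-2s}u(s,\tau)$.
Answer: $w(s, \tau) = e^{-2 s} \sin(3 s) \cos(3 \tau/2) + 2 e^{-2 s} \sin(4 s) \cos(2 \tau)$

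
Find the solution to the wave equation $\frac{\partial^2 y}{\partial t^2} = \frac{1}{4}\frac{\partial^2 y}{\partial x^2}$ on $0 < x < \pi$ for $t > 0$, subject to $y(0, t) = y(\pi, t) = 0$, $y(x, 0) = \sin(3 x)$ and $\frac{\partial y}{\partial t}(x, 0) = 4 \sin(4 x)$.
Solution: Using separation of variables $y = X(x)T(t)$:
Eigenfunctions: $\sin(nx)$, $n = 1, 2, 3, \ldots$
General solution: $y(x, t) = \sum [A_n \cos(n t/2) + B_n \sin(n t/2)] \sin(nx)$
From $y(x,0) = \sin(3 x)$: $A_3=1$. From $y_t(x,0) = 4 \sin(4 x)$, using $y_t(x,0) = \sum \omega_n B_n \sin(nx)$ with $\omega_n = n/2$: $B_4 = 4/2 = 2$.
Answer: $y(x, t) = 2 \sin(2 t) \sin(4 x) + \sin(3 x) \cos(3 t/2)$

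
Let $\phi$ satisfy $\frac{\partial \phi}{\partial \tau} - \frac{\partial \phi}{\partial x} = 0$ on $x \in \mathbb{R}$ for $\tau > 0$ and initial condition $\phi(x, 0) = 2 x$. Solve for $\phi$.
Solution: By method of characteristics (waves move left with speed 1):
Along characteristics $x + \tau =$ const, $\phi$ is constant, so $\phi(x,\tau) = f(x + \tau)$ with $f = \phi( \cdot , 0)$.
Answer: $\phi(x, \tau) = 2 \tau + 2 x$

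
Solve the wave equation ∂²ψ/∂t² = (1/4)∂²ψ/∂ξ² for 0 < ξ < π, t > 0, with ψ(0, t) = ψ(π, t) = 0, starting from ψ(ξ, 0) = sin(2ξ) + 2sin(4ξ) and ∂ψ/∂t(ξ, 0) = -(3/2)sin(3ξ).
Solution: Using separation of variables ψ = X(ξ)T(t):
Eigenfunctions: sin(nξ), n = 1, 2, 3, ...
General solution: ψ(ξ, t) = Σ [A_n cos(n t/2) + B_n sin(n t/2)] sin(nξ)
From ψ(ξ,0) = sin(2ξ) + 2sin(4ξ): A_2=1, A_4=2. From ψ_t(ξ,0) = -(3/2)sin(3ξ), using ψ_t(ξ,0) = Σ ω_n B_n sin(nξ) with ω_n = n/2: B_3 = (-3/2)/(3/2) = -1.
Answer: ψ(ξ, t) = -sin(3t/2)sin(3ξ) + sin(2ξ)cos(t) + 2sin(4ξ)cos(2t)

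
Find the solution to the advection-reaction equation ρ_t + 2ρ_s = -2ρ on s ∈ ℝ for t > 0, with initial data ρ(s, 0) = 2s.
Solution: Substitute ρ = exp(-2t)u.
Then ρ_t = exp(-2t)(u_t - 2u), ρ_s = exp(-2t)u_s; substituting and dividing by exp(-2t), the lower-order terms cancel: u_t + 2u_s = 0 (standard advection equation).
Data for u: u(s,0) = ρ(s,0) = 2s.
By characteristics (ds/dt = 2), u(s,t) = f(s - 2t) with f = u(·, 0).
So u(s,t) = 2s - 4t, and ρ(s,t) = exp(-2t)u(s,t).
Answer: ρ(s, t) = 2sexp(-2t) - 4texp(-2t)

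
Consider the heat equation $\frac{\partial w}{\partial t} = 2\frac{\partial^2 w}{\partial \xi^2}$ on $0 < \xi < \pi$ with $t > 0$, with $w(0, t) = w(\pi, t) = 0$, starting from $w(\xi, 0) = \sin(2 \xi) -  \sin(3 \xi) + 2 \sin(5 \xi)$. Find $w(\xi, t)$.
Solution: Separating variables: $w = \sum c_n e^{-2n^2t} \sin(n\xi)$. From $w(\xi,0) = \sin(2 \xi) - \sin(3 \xi) + 2 \sin(5 \xi)$: $c_2=1, c_3=-1, c_5=2$.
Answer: $w(\xi, t) = e^{-8 t} \sin(2 \xi) -  e^{-18 t} \sin(3 \xi) + 2 e^{-50 t} \sin(5 \xi)$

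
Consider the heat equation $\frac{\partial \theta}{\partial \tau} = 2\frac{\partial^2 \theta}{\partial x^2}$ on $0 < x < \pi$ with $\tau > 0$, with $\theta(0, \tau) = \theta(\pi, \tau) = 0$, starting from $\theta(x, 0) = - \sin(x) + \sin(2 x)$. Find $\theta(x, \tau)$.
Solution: Separating variables: $\theta = \sum c_n e^{-2n^2\tau} \sin(nx)$. From $\theta(x,0) = - \sin(x) + \sin(2 x)$: $c_1=-1, c_2=1$.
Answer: $\theta(x, \tau) = - e^{-2 \tau} \sin(x) + e^{-8 \tau} \sin(2 x)$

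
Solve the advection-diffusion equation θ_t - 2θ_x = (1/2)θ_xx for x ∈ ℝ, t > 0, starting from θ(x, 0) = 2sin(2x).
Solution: Moving frame: η = x + 2t, σ = t, θ = u(η,σ), so θ_t = u_σ + 2u_η and θ_xx = u_ηη.
Hence θ_t - 2θ_x = u_σ and the PDE becomes the heat equation u_σ = (1/2)u_ηη on η ∈ ℝ.
Initial data: u(η,0) = θ(η,0) = 2sin(2η). Each mode sin(nη) decays as exp(-n²σ/2) on ℝ, so u(η,σ) = Σ c_n exp(-n²σ/2) sin(nη) with c_2=2: u(η,σ) = 2exp(-2σ)sin(2η).
Substituting back: θ(x,t) = u(x + 2t, t).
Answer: θ(x, t) = 2exp(-2t)sin(4t + 2x)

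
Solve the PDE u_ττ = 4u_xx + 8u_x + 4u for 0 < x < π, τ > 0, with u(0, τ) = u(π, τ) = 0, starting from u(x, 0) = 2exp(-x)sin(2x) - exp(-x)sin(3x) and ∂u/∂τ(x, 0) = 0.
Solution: Substitute u = exp(-x)w, i.e. w = exp(x)u.
By the product rule, u_x = exp(-x)(w_x - w), u_xx = exp(-x)(w_xx - 2w_x + w), u_ττ = exp(-x)w_ττ.
Substituting into the PDE and dividing by exp(-x): w_ττ = 4(w_xx - 2w_x + w) + 8(w_x - w) + 4w.
The lower-order terms cancel, leaving the standard wave equation w_ττ = 4w_xx.
Initial data for w: w(x,0) = exp(x)u(x,0) = 2sin(2x) - sin(3x); w_τ(x,0) = exp(x)u_τ(x,0) = 0. The boundary conditions carry over: w(0,τ) = w(π,τ) = 0.
Solve for w:
  Using separation of variables w = X(x)T(τ):
  Eigenfunctions: sin(nx), n = 1, 2, 3, ...
  General solution: w(x, τ) = Σ [A_n cos(2n τ) + B_n sin(2n τ)] sin(nx)
  From w(x,0) = 2sin(2x) - sin(3x): A_2=2, A_3=-1. From w_τ(x,0) = 0: all B_n = 0.
Hence w(x,τ) = 2sin(2x)cos(4τ) - sin(3x)cos(6τ).
Transform back: u(x,τ) = exp(-x)w(x,τ).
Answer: u(x, τ) = 2exp(-x)sin(2x)cos(4τ) - exp(-x)sin(3x)cos(6τ)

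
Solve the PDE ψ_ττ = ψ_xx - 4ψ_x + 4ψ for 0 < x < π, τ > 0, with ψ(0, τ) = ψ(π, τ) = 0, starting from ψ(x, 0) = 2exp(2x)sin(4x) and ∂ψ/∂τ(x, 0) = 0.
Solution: Substitute ψ = exp(2x)u.
Then ψ_x = exp(2x)(u_x + 2u), ψ_xx = exp(2x)(u_xx + 4u_x + 4u), ψ_ττ = exp(2x)u_ττ; substituting and dividing by exp(2x), the lower-order terms cancel: u_ττ = u_xx (standard wave equation).
Data for u: u(x,0) = exp(-2x)ψ(x,0) = 2sin(4x); u_τ(x,0) = exp(-2x)ψ_τ(x,0) = 0. The boundary conditions carry over: u(0,τ) = u(π,τ) = 0.
Separating variables: u = Σ [A_n cos(ω_n τ) + B_n sin(ω_n τ)] sin(nx), ω_n = n. From ICs: A_4=2.
So u(x,τ) = 2sin(4x)cos(4τ), and ψ(x,τ) = exp(2x)u(x,τ).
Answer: ψ(x, τ) = 2exp(2x)sin(4x)cos(4τ)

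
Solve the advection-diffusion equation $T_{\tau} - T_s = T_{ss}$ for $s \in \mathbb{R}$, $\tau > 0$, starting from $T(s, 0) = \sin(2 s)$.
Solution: Moving frame: $\eta = s + \tau$, $\sigma = \tau$, $T = u(\eta,\sigma)$, so $T_{\tau} = u_{\sigma} + u_{\eta}$ and $T_{ss} = u_{\eta\eta}$.
Hence $T_{\tau} - T_s = u_{\sigma}$ and the PDE becomes the heat equation $u_{\sigma} = u_{\eta\eta}$ on $\eta \in \mathbb{R}$.
Initial data: $u(\eta,0) = T(\eta,0) = \sin(2 \eta)$. Each mode $\sin(n\eta)$ decays as $e^{-n^2\sigma}$ on $\mathbb{R}$, so $u(\eta,\sigma) = \sum c_n e^{-n^2\sigma} \sin(n\eta)$ with $c_2=1$: $u(\eta,\sigma) = e^{-4 \sigma} \sin(2 \eta)$.
Substituting back: $T(s,\tau) = u(s + \tau, \tau)$.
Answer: $T(s, \tau) = e^{-4 \tau} \sin(2 \tau + 2 s)$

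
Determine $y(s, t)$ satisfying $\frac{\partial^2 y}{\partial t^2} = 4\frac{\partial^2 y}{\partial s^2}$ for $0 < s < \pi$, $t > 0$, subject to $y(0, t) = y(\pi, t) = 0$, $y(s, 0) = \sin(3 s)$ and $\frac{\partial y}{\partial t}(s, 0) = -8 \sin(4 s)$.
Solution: Using separation of variables $y = X(s)T(t)$:
Eigenfunctions: $\sin(ns)$, $n = 1, 2, 3, \ldots$
General solution: $y(s, t) = \sum [A_n \cos(2n t) + B_n \sin(2n t)] \sin(ns)$
From $y(s,0) = \sin(3 s)$: $A_3=1$. From $y_t(s,0) = -8 \sin(4 s)$, using $y_t(s,0) = \sum \omega_n B_n \sin(ns)$ with $\omega_n = 2n$: $B_4 = (-8)/8 = -1$.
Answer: $y(s, t) = \sin(3 s) \cos(6 t) -  \sin(4 s) \sin(8 t)$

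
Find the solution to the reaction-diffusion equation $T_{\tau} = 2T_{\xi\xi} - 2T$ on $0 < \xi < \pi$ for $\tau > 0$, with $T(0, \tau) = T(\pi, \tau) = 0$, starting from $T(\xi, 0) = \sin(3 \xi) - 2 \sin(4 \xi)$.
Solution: Substitute $T = e^{-2\tau}u$.
Then $T_{\tau} = e^{-2\tau}(u_{\tau} - 2u)$, $T_{\xi\xi} = e^{-2\tau}u_{\xi\xi}$; substituting and dividing by $e^{-2\tau}$, the lower-order terms cancel: $u_{\tau} = 2u_{\xi\xi}$ (standard heat equation).
Data for $u$: $u(\xi,0) = T(\xi,0) = \sin(3 \xi) - 2 \sin(4 \xi)$. The boundary conditions carry over: $u(0,\tau) = u(\pi,\tau) = 0$.
Separating variables: $u = \sum c_n e^{-2n^2\tau} \sin(n\xi)$. From $u(\xi,0) = \sin(3 \xi) - 2 \sin(4 \xi)$: $c_3=1, c_4=-2$.
So $u(\xi,\tau) = e^{-18 \tau} \sin(3 \xi) - 2 e^{-32 \tau} \sin(4 \xi)$, and $T(\xi,\tau) = e^{-2\tau}u(\xi,\tau)$.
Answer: $T(\xi, \tau) = e^{-20 \tau} \sin(3 \xi) - 2 e^{-34 \tau} \sin(4 \xi)$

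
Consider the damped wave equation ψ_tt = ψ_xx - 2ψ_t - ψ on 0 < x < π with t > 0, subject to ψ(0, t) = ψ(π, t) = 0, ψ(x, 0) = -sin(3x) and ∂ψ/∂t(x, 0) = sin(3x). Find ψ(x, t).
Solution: Substitute ψ = exp(-t)u, i.e. u = exp(t)ψ.
By the product rule, ψ_t = exp(-t)(u_t - u), ψ_tt = exp(-t)(u_tt - 2u_t + u), ψ_xx = exp(-t)u_xx.
Substituting into the PDE and dividing by exp(-t): u_tt - 2u_t + u = u_xx - 2(u_t - u) - u.
The lower-order terms cancel, leaving the standard wave equation u_tt = u_xx.
Initial data for u: u(x,0) = ψ(x,0) = -sin(3x); u_t(x,0) = ψ_t(x,0) + ψ(x,0) = 0. The boundary conditions carry over: u(0,t) = u(π,t) = 0.
Solve for u:
  Using separation of variables u = X(x)T(t):
  Eigenfunctions: sin(nx), n = 1, 2, 3, ...
  General solution: u(x, t) = Σ [A_n cos(n t) + B_n sin(n t)] sin(nx)
  From u(x,0) = -sin(3x): A_3=-1. From u_t(x,0) = 0: all B_n = 0.
Hence u(x,t) = -sin(3x)cos(3t).
Transform back: ψ(x,t) = exp(-t)u(x,t).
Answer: ψ(x, t) = -exp(-t)sin(3x)cos(3t)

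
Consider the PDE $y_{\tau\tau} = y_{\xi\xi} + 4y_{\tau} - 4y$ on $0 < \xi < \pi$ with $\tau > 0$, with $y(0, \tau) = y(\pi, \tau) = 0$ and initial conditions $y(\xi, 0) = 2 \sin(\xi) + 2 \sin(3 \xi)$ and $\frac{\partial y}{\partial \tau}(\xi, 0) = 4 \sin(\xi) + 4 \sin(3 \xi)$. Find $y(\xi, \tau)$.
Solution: Substitute $y = e^{2\tau}u$.
Then $y_{\tau} = e^{2\tau}(u_{\tau} + 2u)$, $y_{\tau\tau} = e^{2\tau}(u_{\tau\tau} + 4u_{\tau} + 4u)$, $y_{\xi\xi} = e^{2\tau}u_{\xi\xi}$; substituting and dividing by $e^{2\tau}$, the lower-order terms cancel: $u_{\tau\tau} = u_{\xi\xi}$ (standard wave equation).
Data for $u$: $u(\xi,0) = y(\xi,0) = 2 \sin(\xi) + 2 \sin(3 \xi)$; $u_{\tau}(\xi,0) = y_{\tau}(\xi,0) - 2y(\xi,0) = 0$. The boundary conditions carry over: $u(0,\tau) = u(\pi,\tau) = 0$.
Separating variables: $u = \sum [A_n \cos(\omega_n \tau) + B_n \sin(\omega_n \tau)] \sin(n\xi)$, $\omega_n = n$. From ICs: $A_1=2, A_3=2$.
So $u(\xi,\tau) = 2 \sin(\xi) \cos(\tau) + 2 \sin(3 \xi) \cos(3 \tau)$, and $y(\xi,\tau) = e^{2\tau}u(\xi,\tau)$.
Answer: $y(\xi, \tau) = 2 e^{2 \tau} \sin(\xi) \cos(\tau) + 2 e^{2 \tau} \sin(3 \xi) \cos(3 \tau)$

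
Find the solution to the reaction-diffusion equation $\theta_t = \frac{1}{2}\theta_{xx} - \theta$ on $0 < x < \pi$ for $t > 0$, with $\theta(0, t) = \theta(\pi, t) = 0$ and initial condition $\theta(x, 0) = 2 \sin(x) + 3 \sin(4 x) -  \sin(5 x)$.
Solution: Substitute $\theta = e^{-t}u$.
Then $\theta_t = e^{-t}(u_t - u)$, $\theta_{xx} = e^{-t}u_{xx}$; substituting and dividing by $e^{-t}$, the lower-order terms cancel: $u_t = \frac{1}{2}u_{xx}$ (standard heat equation).
Data for $u$: $u(x,0) = \theta(x,0) = 2 \sin(x) + 3 \sin(4 x) - \sin(5 x)$. The boundary conditions carry over: $u(0,t) = u(\pi,t) = 0$.
Separating variables: $u = \sum c_n e^{-n^2t/2} \sin(nx)$. From $u(x,0) = 2 \sin(x) + 3 \sin(4 x) - \sin(5 x)$: $c_1=2, c_4=3, c_5=-1$.
So $u(x,t) = 3 e^{-8 t} \sin(4 x) + 2 e^{-t/2} \sin(x) - e^{-25 t/2} \sin(5 x)$, and $\theta(x,t) = e^{-t}u(x,t)$.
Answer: $\theta(x, t) = 3 e^{-9 t} \sin(4 x) + 2 e^{-3 t/2} \sin(x) -  e^{-27 t/2} \sin(5 x)$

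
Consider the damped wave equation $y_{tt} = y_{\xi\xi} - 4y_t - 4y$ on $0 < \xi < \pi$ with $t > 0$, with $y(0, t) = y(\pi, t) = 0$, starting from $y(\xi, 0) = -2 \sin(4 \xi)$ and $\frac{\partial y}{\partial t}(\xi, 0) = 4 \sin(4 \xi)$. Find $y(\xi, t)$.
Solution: Substitute $y = e^{-2t}u$, i.e. $u = e^{2t}y$.
By the product rule, $y_t = e^{-2t}(u_t - 2u)$, $y_{tt} = e^{-2t}(u_{tt} - 4u_t + 4u)$, $y_{\xi\xi} = e^{-2t}u_{\xi\xi}$.
Substituting into the PDE and dividing by $e^{-2t}$: $u_{tt} - 4u_t + 4u = u_{\xi\xi} - 4(u_t - 2u) - 4u$.
The lower-order terms cancel, leaving the standard wave equation $u_{tt} = u_{\xi\xi}$.
Initial data for $u$: $u(\xi,0) = y(\xi,0) = -2 \sin(4 \xi)$; $u_t(\xi,0) = y_t(\xi,0) + 2y(\xi,0) = 0$. The boundary conditions carry over: $u(0,t) = u(\pi,t) = 0$.
Solve for $u$:
  Using separation of variables $u = X(\xi)T(t)$:
  Eigenfunctions: $\sin(n\xi)$, $n = 1, 2, 3, \ldots$
  General solution: $u(\xi, t) = \sum [A_n \cos(n t) + B_n \sin(n t)] \sin(n\xi)$
  From $u(\xi,0) = -2 \sin(4 \xi)$: $A_4=-2$. From $u_t(\xi,0) = 0$: all $B_n = 0$.
Hence $u(\xi,t) = -2 \sin(4 \xi) \cos(4 t)$.
Transform back: $y(\xi,t) = e^{-2t}u(\xi,t)$.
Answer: $y(\xi, t) = -2 e^{-2 t} \sin(4 \xi) \cos(4 t)$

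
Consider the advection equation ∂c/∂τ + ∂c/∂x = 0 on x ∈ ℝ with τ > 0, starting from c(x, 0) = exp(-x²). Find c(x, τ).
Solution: By characteristics (dx/dτ = 1), c(x,τ) = f(x - τ) with f = c(·, 0).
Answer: c(x, τ) = exp(-(x - τ)²)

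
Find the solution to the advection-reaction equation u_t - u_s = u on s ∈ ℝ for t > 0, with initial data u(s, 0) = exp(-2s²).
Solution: Substitute u = exp(t)w.
Then u_t = exp(t)(w_t + w), u_s = exp(t)w_s; substituting and dividing by exp(t), the lower-order terms cancel: w_t - w_s = 0 (standard advection equation).
Data for w: w(s,0) = u(s,0) = exp(-2s²).
By characteristics (ds/dt = -1), w(s,t) = f(s + t) with f = w(·, 0).
So w(s,t) = exp(-2(s + t)²), and u(s,t) = exp(t)w(s,t).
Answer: u(s, t) = exp(t)exp(-2(s + t)²)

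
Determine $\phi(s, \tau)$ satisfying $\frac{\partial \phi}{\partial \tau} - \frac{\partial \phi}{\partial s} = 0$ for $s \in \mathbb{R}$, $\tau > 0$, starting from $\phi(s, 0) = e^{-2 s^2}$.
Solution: By method of characteristics (waves move left with speed 1):
Along characteristics $s + \tau =$ const, $\phi$ is constant, so $\phi(s,\tau) = f(s + \tau)$ with $f = \phi( \cdot , 0)$.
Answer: $\phi(s, \tau) = e^{-2 (\tau + s)^2}$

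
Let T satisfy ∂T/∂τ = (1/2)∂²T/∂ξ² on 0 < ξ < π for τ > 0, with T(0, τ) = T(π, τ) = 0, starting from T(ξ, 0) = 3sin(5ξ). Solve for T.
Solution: Separating variables: T = Σ c_n exp(-n²τ/2) sin(nξ). From T(ξ,0) = 3sin(5ξ): c_5=3.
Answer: T(ξ, τ) = 3exp(-25τ/2)sin(5ξ)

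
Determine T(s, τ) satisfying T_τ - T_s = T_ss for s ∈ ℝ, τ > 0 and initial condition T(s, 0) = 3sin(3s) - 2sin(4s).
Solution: Change to a moving frame: let η = s + τ, σ = τ and write T(s,τ) = u(η,σ).
By the chain rule T_τ = u_σ + u_η, T_s = u_η, T_ss = u_ηη.
Then T_τ - T_s = u_σ: the advection term cancels and the PDE becomes the heat equation u_σ = u_ηη on η ∈ ℝ.
Initial data: u(η,0) = T(η,0) = 3sin(3η) - 2sin(4η).
On η ∈ ℝ each mode satisfies (sin(nη))″ = -n² sin(nη), so exp(-n²σ) sin(nη) solves the heat equation; by superposition u(η,σ) = Σ c_n exp(-n²σ) sin(nη).
Reading off the coefficients: c_3=3, c_4=-2, so u(η,σ) = 3exp(-9σ)sin(3η) - 2exp(-16σ)sin(4η).
Substituting back η = s + τ, σ = τ: T(s,τ) = u(s + τ, τ).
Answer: T(s, τ) = 3exp(-9τ)sin(3s + 3τ) - 2exp(-16τ)sin(4s + 4τ)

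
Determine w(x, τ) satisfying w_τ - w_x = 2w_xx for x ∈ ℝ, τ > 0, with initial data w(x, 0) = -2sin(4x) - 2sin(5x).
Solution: Moving frame: η = x + τ, σ = τ, w = u(η,σ), so w_τ = u_σ + u_η and w_xx = u_ηη.
Hence w_τ - w_x = u_σ and the PDE becomes the heat equation u_σ = 2u_ηη on η ∈ ℝ.
Initial data: u(η,0) = w(η,0) = -2sin(4η) - 2sin(5η). Each mode sin(nη) decays as exp(-2n²σ) on ℝ, so u(η,σ) = Σ c_n exp(-2n²σ) sin(nη) with c_4=-2, c_5=-2: u(η,σ) = -2exp(-32σ)sin(4η) - 2exp(-50σ)sin(5η).
Substituting back: w(x,τ) = u(x + τ, τ).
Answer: w(x, τ) = -2exp(-32τ)sin(4x + 4τ) - 2exp(-50τ)sin(5x + 5τ)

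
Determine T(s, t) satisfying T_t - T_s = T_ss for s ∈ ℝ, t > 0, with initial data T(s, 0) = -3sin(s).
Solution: Change to a moving frame: let η = s + t, σ = t and write T(s,t) = u(η,σ).
By the chain rule T_t = u_σ + u_η, T_s = u_η, T_ss = u_ηη.
Then T_t - T_s = u_σ: the advection term cancels and the PDE becomes the heat equation u_σ = u_ηη on η ∈ ℝ.
Initial data: u(η,0) = T(η,0) = -3sin(η).
On η ∈ ℝ each mode satisfies (sin(nη))″ = -n² sin(nη), so exp(-n²σ) sin(nη) solves the heat equation; by superposition u(η,σ) = Σ c_n exp(-n²σ) sin(nη).
Reading off the coefficients: c_1=-3, so u(η,σ) = -3exp(-σ)sin(η).
Substituting back η = s + t, σ = t: T(s,t) = u(s + t, t).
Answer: T(s, t) = -3exp(-t)sin(s + t)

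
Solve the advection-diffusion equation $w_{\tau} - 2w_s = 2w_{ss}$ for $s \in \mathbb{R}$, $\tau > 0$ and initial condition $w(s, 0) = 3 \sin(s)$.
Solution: Change to a moving frame: let $\eta = s + 2\tau$, $\sigma = \tau$ and write $w(s,\tau) = u(\eta,\sigma)$.
By the chain rule $w_{\tau} = u_{\sigma} + 2u_{\eta}$, $w_s = u_{\eta}$, $w_{ss} = u_{\eta\eta}$.
Then $w_{\tau} - 2w_s = u_{\sigma}$: the advection term cancels and the PDE becomes the heat equation $u_{\sigma} = 2u_{\eta\eta}$ on $\eta \in \mathbb{R}$.
Initial data: $u(\eta,0) = w(\eta,0) = 3 \sin(\eta)$.
On $\eta \in \mathbb{R}$ each mode satisfies $(\sin(n\eta))'' = -n^2 \sin(n\eta)$, so $e^{-2n^2\sigma} \sin(n\eta)$ solves the heat equation; by superposition $u(\eta,\sigma) = \sum c_n e^{-2n^2\sigma} \sin(n\eta)$.
Reading off the coefficients: $c_1=3$, so $u(\eta,\sigma) = 3 e^{-2 \sigma} \sin(\eta)$.
Substituting back $\eta = s + 2\tau$, $\sigma = \tau$: $w(s,\tau) = u(s + 2\tau, \tau)$.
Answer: $w(s, \tau) = 3 e^{-2 \tau} \sin(2 \tau + s)$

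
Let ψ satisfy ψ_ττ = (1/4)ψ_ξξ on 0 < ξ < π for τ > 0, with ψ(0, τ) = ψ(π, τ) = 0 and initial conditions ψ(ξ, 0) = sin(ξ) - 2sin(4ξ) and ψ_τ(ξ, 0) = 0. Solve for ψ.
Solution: Using separation of variables ψ = X(ξ)T(τ):
Eigenfunctions: sin(nξ), n = 1, 2, 3, ...
General solution: ψ(ξ, τ) = Σ [A_n cos(n τ/2) + B_n sin(n τ/2)] sin(nξ)
From ψ(ξ,0) = sin(ξ) - 2sin(4ξ): A_1=1, A_4=-2. From ψ_τ(ξ,0) = 0: all B_n = 0.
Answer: ψ(ξ, τ) = sin(ξ)cos(τ/2) - 2sin(4ξ)cos(2τ)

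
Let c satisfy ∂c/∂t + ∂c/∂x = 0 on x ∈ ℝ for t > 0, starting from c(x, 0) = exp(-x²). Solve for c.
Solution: By method of characteristics (waves move right with speed 1):
Along characteristics x - t = const, c is constant, so c(x,t) = f(x - t) with f = c(·, 0).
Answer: c(x, t) = exp(-(-t + x)²)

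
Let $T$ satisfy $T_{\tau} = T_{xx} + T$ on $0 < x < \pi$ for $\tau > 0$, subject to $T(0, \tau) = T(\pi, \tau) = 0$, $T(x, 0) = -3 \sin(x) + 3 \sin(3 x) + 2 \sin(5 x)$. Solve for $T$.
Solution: Substitute $T = e^{\tau}u$.
Then $T_{\tau} = e^{\tau}(u_{\tau} + u)$, $T_{xx} = e^{\tau}u_{xx}$; substituting and dividing by $e^{\tau}$, the lower-order terms cancel: $u_{\tau} = u_{xx}$ (standard heat equation).
Data for $u$: $u(x,0) = T(x,0) = -3 \sin(x) + 3 \sin(3 x) + 2 \sin(5 x)$. The boundary conditions carry over: $u(0,\tau) = u(\pi,\tau) = 0$.
Separating variables: $u = \sum c_n e^{-n^2\tau} \sin(nx)$. From $u(x,0) = -3 \sin(x) + 3 \sin(3 x) + 2 \sin(5 x)$: $c_1=-3, c_3=3, c_5=2$.
So $u(x,\tau) = -3 e^{-\tau} \sin(x) + 3 e^{-9 \tau} \sin(3 x) + 2 e^{-25 \tau} \sin(5 x)$, and $T(x,\tau) = e^{\tau}u(x,\tau)$.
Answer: $T(x, \tau) = -3 \sin(x) + 3 e^{-8 \tau} \sin(3 x) + 2 e^{-24 \tau} \sin(5 x)$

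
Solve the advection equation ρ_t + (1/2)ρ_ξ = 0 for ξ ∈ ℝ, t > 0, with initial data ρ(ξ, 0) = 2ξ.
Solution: By method of characteristics (waves move right with speed 1/2):
Along characteristics ξ - (1/2)t = const, ρ is constant, so ρ(ξ,t) = f(ξ - (1/2)t) with f = ρ(·, 0).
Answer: ρ(ξ, t) = -t + 2ξ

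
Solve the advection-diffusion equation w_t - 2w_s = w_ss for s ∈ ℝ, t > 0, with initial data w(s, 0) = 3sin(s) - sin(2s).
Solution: Moving frame: η = s + 2t, σ = t, w = u(η,σ), so w_t = u_σ + 2u_η and w_ss = u_ηη.
Hence w_t - 2w_s = u_σ and the PDE becomes the heat equation u_σ = u_ηη on η ∈ ℝ.
Initial data: u(η,0) = w(η,0) = 3sin(η) - sin(2η). Each mode sin(nη) decays as exp(-n²σ) on ℝ, so u(η,σ) = Σ c_n exp(-n²σ) sin(nη) with c_1=3, c_2=-1: u(η,σ) = 3exp(-σ)sin(η) - exp(-4σ)sin(2η).
Substituting back: w(s,t) = u(s + 2t, t).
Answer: w(s, t) = 3exp(-t)sin(s + 2t) - exp(-4t)sin(2s + 4t)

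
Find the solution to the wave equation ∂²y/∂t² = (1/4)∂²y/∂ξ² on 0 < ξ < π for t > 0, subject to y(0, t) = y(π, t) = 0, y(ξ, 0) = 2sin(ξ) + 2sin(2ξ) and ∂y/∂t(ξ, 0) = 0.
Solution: Separating variables: y = Σ [A_n cos(ω_n t) + B_n sin(ω_n t)] sin(nξ), ω_n = n/2. From ICs: A_1=2, A_2=2.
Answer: y(ξ, t) = 2sin(ξ)cos(t/2) + 2sin(2ξ)cos(t)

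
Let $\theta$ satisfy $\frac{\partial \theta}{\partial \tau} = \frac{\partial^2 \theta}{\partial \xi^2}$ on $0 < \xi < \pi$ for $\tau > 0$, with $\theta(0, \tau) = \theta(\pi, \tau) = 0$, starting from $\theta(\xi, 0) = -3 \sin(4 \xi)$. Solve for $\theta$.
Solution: Separating variables: $\theta = \sum c_n e^{-n^2\tau} \sin(n\xi)$. From $\theta(\xi,0) = -3 \sin(4 \xi)$: $c_4=-3$.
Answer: $\theta(\xi, \tau) = -3 e^{-16 \tau} \sin(4 \xi)$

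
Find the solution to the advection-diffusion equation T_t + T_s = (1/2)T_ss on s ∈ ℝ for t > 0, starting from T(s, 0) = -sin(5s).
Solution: Change to a moving frame: let η = s - t, σ = t and write T(s,t) = u(η,σ).
By the chain rule T_t = u_σ - u_η, T_s = u_η, T_ss = u_ηη.
Then T_t + T_s = u_σ: the advection term cancels and the PDE becomes the heat equation u_σ = (1/2)u_ηη on η ∈ ℝ.
Initial data: u(η,0) = T(η,0) = -sin(5η).
On η ∈ ℝ each mode satisfies (sin(nη))″ = -n² sin(nη), so exp(-n²σ/2) sin(nη) solves the heat equation; by superposition u(η,σ) = Σ c_n exp(-n²σ/2) sin(nη).
Reading off the coefficients: c_5=-1, so u(η,σ) = -exp(-25σ/2)sin(5η).
Substituting back η = s - t, σ = t: T(s,t) = u(s - t, t).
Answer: T(s, t) = -exp(-25t/2)sin(5s - 5t)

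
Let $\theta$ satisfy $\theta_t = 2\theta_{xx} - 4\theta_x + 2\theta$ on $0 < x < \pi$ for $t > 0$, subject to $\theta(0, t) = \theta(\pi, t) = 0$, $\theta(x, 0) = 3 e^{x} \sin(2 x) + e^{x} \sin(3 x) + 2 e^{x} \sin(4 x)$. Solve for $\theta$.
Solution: Substitute $\theta = e^{x}u$.
Then $\theta_x = e^{x}(u_x + u)$, $\theta_{xx} = e^{x}(u_{xx} + 2u_x + u)$, $\theta_t = e^{x}u_t$; substituting and dividing by $e^{x}$, the lower-order terms cancel: $u_t = 2u_{xx}$ (standard heat equation).
Data for $u$: $u(x,0) = e^{-x}\theta(x,0) = 3 \sin(2 x) + \sin(3 x) + 2 \sin(4 x)$. The boundary conditions carry over: $u(0,t) = u(\pi,t) = 0$.
Separating variables: $u = \sum c_n e^{-2n^2t} \sin(nx)$. From $u(x,0) = 3 \sin(2 x) + \sin(3 x) + 2 \sin(4 x)$: $c_2=3, c_3=1, c_4=2$.
So $u(x,t) = 3 e^{-8 t} \sin(2 x) + e^{-18 t} \sin(3 x) + 2 e^{-32 t} \sin(4 x)$, and $\theta(x,t) = e^{x}u(x,t)$.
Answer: $\theta(x, t) = 3 e^{-8 t} e^{x} \sin(2 x) + e^{-18 t} e^{x} \sin(3 x) + 2 e^{-32 t} e^{x} \sin(4 x)$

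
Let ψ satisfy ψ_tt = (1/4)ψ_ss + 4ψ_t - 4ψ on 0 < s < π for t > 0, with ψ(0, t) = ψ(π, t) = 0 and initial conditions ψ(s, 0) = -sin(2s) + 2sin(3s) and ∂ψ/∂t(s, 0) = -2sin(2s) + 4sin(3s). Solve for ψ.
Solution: Substitute ψ = exp(2t)u, i.e. u = exp(-2t)ψ.
By the product rule, ψ_t = exp(2t)(u_t + 2u), ψ_tt = exp(2t)(u_tt + 4u_t + 4u), ψ_ss = exp(2t)u_ss.
Substituting into the PDE and dividing by exp(2t): u_tt + 4u_t + 4u = (1/4)u_ss + 4(u_t + 2u) - 4u.
The lower-order terms cancel, leaving the standard wave equation u_tt = (1/4)u_ss.
Initial data for u: u(s,0) = ψ(s,0) = -sin(2s) + 2sin(3s); u_t(s,0) = ψ_t(s,0) - 2ψ(s,0) = 0. The boundary conditions carry over: u(0,t) = u(π,t) = 0.
Solve for u:
  Using separation of variables u = X(s)T(t):
  Eigenfunctions: sin(ns), n = 1, 2, 3, ...
  General solution: u(s, t) = Σ [A_n cos(n t/2) + B_n sin(n t/2)] sin(ns)
  From u(s,0) = -sin(2s) + 2sin(3s): A_2=-1, A_3=2. From u_t(s,0) = 0: all B_n = 0.
Hence u(s,t) = -sin(2s)cos(t) + 2sin(3s)cos(3t/2).
Transform back: ψ(s,t) = exp(2t)u(s,t).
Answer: ψ(s, t) = -exp(2t)sin(2s)cos(t) + 2exp(2t)sin(3s)cos(3t/2)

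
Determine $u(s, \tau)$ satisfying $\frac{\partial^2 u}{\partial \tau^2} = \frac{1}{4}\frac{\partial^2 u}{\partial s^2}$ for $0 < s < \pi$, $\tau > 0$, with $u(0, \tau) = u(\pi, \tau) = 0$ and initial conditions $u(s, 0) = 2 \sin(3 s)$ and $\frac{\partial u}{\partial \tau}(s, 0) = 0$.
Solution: Separating variables: $u = \sum [A_n \cos(\omega_n \tau) + B_n \sin(\omega_n \tau)] \sin(ns)$, $\omega_n = n/2$. From ICs: $A_3=2$.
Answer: $u(s, \tau) = 2 \sin(3 s) \cos(3 \tau/2)$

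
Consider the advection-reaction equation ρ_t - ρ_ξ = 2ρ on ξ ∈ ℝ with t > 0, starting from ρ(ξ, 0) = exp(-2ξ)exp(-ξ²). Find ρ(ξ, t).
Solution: Substitute ρ = exp(-2ξ)u.
Then ρ_ξ = exp(-2ξ)(u_ξ - 2u), ρ_t = exp(-2ξ)u_t; substituting and dividing by exp(-2ξ), the lower-order terms cancel: u_t - u_ξ = 0 (standard advection equation).
Data for u: u(ξ,0) = exp(2ξ)ρ(ξ,0) = exp(-ξ²).
By characteristics (dξ/dt = -1), u(ξ,t) = f(ξ + t) with f = u(·, 0).
So u(ξ,t) = exp(-(t + ξ)²), and ρ(ξ,t) = exp(-2ξ)u(ξ,t).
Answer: ρ(ξ, t) = exp(-2ξ)exp(-(t + ξ)²)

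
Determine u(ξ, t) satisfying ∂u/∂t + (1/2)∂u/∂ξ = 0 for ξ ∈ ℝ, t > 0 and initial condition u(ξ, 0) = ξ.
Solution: By characteristics (dξ/dt = 1/2), u(ξ,t) = f(ξ - (1/2)t) with f = u(·, 0).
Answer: u(ξ, t) = -(1/2)t + ξ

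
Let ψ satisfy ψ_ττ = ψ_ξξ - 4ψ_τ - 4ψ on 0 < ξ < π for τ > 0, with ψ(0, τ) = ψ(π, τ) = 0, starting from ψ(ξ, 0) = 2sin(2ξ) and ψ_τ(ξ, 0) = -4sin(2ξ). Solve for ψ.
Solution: Substitute ψ = exp(-2τ)u, i.e. u = exp(2τ)ψ.
By the product rule, ψ_τ = exp(-2τ)(u_τ - 2u), ψ_ττ = exp(-2τ)(u_ττ - 4u_τ + 4u), ψ_ξξ = exp(-2τ)u_ξξ.
Substituting into the PDE and dividing by exp(-2τ): u_ττ - 4u_τ + 4u = u_ξξ - 4(u_τ - 2u) - 4u.
The lower-order terms cancel, leaving the standard wave equation u_ττ = u_ξξ.
Initial data for u: u(ξ,0) = ψ(ξ,0) = 2sin(2ξ); u_τ(ξ,0) = ψ_τ(ξ,0) + 2ψ(ξ,0) = 0. The boundary conditions carry over: u(0,τ) = u(π,τ) = 0.
Solve for u:
  Using separation of variables u = X(ξ)T(τ):
  Eigenfunctions: sin(nξ), n = 1, 2, 3, ...
  General solution: u(ξ, τ) = Σ [A_n cos(n τ) + B_n sin(n τ)] sin(nξ)
  From u(ξ,0) = 2sin(2ξ): A_2=2. From u_τ(ξ,0) = 0: all B_n = 0.
Hence u(ξ,τ) = 2sin(2ξ)cos(2τ).
Transform back: ψ(ξ,τ) = exp(-2τ)u(ξ,τ).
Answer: ψ(ξ, τ) = 2exp(-2τ)sin(2ξ)cos(2τ)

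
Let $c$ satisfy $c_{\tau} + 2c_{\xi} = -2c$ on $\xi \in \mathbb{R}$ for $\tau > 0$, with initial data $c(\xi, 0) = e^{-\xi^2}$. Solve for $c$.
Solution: Substitute $c = e^{-2\tau}u$.
Then $c_{\tau} = e^{-2\tau}(u_{\tau} - 2u)$, $c_{\xi} = e^{-2\tau}u_{\xi}$; substituting and dividing by $e^{-2\tau}$, the lower-order terms cancel: $u_{\tau} + 2u_{\xi} = 0$ (standard advection equation).
Data for $u$: $u(\xi,0) = c(\xi,0) = e^{-\xi^2}$.
By characteristics ($d\xi/d\tau = 2$), $u(\xi,\tau) = f(\xi - 2\tau)$ with $f = u( \cdot , 0)$.
So $u(\xi,\tau) = e^{-(\xi - 2 \tau)^2}$, and $c(\xi,\tau) = e^{-2\tau}u(\xi,\tau)$.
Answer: $c(\xi, \tau) = e^{-2 \tau} e^{-(-2 \tau + \xi)^2}$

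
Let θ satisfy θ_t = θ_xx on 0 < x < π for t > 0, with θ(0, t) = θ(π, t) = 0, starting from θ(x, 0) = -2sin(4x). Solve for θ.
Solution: Using separation of variables θ = X(x)G(t):
Eigenfunctions: sin(nx), n = 1, 2, 3, ...
General solution: θ(x, t) = Σ c_n sin(nx) exp(-n² t)
Matching θ(x,0) = -2sin(4x) term by term: c_4=-2.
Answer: θ(x, t) = -2exp(-16t)sin(4x)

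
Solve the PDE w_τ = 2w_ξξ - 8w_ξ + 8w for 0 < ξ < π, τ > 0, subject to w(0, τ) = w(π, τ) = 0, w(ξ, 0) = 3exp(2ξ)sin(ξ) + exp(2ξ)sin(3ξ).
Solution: Substitute w = exp(2ξ)u, i.e. u = exp(-2ξ)w.
By the product rule, w_ξ = exp(2ξ)(u_ξ + 2u), w_ξξ = exp(2ξ)(u_ξξ + 4u_ξ + 4u), w_τ = exp(2ξ)u_τ.
Substituting into the PDE and dividing by exp(2ξ): u_τ = 2(u_ξξ + 4u_ξ + 4u) - 8(u_ξ + 2u) + 8u.
The lower-order terms cancel, leaving the standard heat equation u_τ = 2u_ξξ.
Initial data for u: u(ξ,0) = exp(-2ξ)w(ξ,0) = 3sin(ξ) + sin(3ξ). The boundary conditions carry over: u(0,τ) = u(π,τ) = 0.
Solve for u:
  Using separation of variables u = X(ξ)T(τ):
  Eigenfunctions: sin(nξ), n = 1, 2, 3, ...
  General solution: u(ξ, τ) = Σ c_n sin(nξ) exp(-2n² τ)
  Matching u(ξ,0) = 3sin(ξ) + sin(3ξ) term by term: c_1=3, c_3=1.
Hence u(ξ,τ) = 3exp(-2τ)sin(ξ) + exp(-18τ)sin(3ξ).
Transform back: w(ξ,τ) = exp(2ξ)u(ξ,τ).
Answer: w(ξ, τ) = 3exp(2ξ)exp(-2τ)sin(ξ) + exp(2ξ)exp(-18τ)sin(3ξ)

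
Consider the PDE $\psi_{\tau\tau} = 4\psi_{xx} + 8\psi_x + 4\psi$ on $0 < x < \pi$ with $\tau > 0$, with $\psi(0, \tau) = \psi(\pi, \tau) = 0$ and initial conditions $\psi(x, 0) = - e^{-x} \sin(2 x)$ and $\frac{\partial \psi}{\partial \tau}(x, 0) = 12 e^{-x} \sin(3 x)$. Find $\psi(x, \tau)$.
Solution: Substitute $\psi = e^{-x}u$, i.e. $u = e^{x}\psi$.
By the product rule, $\psi_x = e^{-x}(u_x - u)$, $\psi_{xx} = e^{-x}(u_{xx} - 2u_x + u)$, $\psi_{\tau\tau} = e^{-x}u_{\tau\tau}$.
Substituting into the PDE and dividing by $e^{-x}$: $u_{\tau\tau} = 4(u_{xx} - 2u_x + u) + 8(u_x - u) + 4u$.
The lower-order terms cancel, leaving the standard wave equation $u_{\tau\tau} = 4u_{xx}$.
Initial data for $u$: $u(x,0) = e^{x}\psi(x,0) = - \sin(2 x)$; $u_{\tau}(x,0) = e^{x}\psi_{\tau}(x,0) = 12 \sin(3 x)$. The boundary conditions carry over: $u(0,\tau) = u(\pi,\tau) = 0$.
Solve for $u$:
  Using separation of variables $u = X(x)T(\tau)$:
  Eigenfunctions: $\sin(nx)$, $n = 1, 2, 3, \ldots$
  General solution: $u(x, \tau) = \sum [A_n \cos(2n \tau) + B_n \sin(2n \tau)] \sin(nx)$
  From $u(x,0) = - \sin(2 x)$: $A_2=-1$. From $u_{\tau}(x,0) = 12 \sin(3 x)$, using $u_{\tau}(x,0) = \sum \omega_n B_n \sin(nx)$ with $\omega_n = 2n$: $B_3 = 12/6 = 2$.
Hence $u(x,\tau) = - \sin(2 x) \cos(4 \tau) + 2 \sin(3 x) \sin(6 \tau)$.
Transform back: $\psi(x,\tau) = e^{-x}u(x,\tau)$.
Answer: $\psi(x, \tau) = 2 e^{-x} \sin(6 \tau) \sin(3 x) -  e^{-x} \sin(2 x) \cos(4 \tau)$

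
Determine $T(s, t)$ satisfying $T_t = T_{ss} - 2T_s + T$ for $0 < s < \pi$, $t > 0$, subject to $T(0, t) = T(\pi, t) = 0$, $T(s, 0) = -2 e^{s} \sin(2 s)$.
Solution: Substitute $T = e^{s}u$, i.e. $u = e^{-s}T$.
By the product rule, $T_s = e^{s}(u_s + u)$, $T_{ss} = e^{s}(u_{ss} + 2u_s + u)$, $T_t = e^{s}u_t$.
Substituting into the PDE and dividing by $e^{s}$: $u_t = (u_{ss} + 2u_s + u) - 2(u_s + u) + u$.
The lower-order terms cancel, leaving the standard heat equation $u_t = u_{ss}$.
Initial data for $u$: $u(s,0) = e^{-s}T(s,0) = -2 \sin(2 s)$. The boundary conditions carry over: $u(0,t) = u(\pi,t) = 0$.
Solve for $u$:
  Using separation of variables $u = X(s)G(t)$:
  Eigenfunctions: $\sin(ns)$, $n = 1, 2, 3, \ldots$
  General solution: $u(s, t) = \sum c_n \sin(ns) e^{-n^2 t}$
  Matching $u(s,0) = -2 \sin(2 s)$ term by term: $c_2=-2$.
Hence $u(s,t) = -2 e^{-4 t} \sin(2 s)$.
Transform back: $T(s,t) = e^{s}u(s,t)$.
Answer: $T(s, t) = -2 e^{s} e^{-4 t} \sin(2 s)$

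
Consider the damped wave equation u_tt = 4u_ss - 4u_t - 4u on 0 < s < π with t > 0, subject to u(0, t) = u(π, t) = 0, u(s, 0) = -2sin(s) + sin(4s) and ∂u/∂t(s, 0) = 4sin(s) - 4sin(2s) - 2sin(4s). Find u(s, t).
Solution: Substitute u = exp(-2t)w, i.e. w = exp(2t)u.
By the product rule, u_t = exp(-2t)(w_t - 2w), u_tt = exp(-2t)(w_tt - 4w_t + 4w), u_ss = exp(-2t)w_ss.
Substituting into the PDE and dividing by exp(-2t): w_tt - 4w_t + 4w = 4w_ss - 4(w_t - 2w) - 4w.
The lower-order terms cancel, leaving the standard wave equation w_tt = 4w_ss.
Initial data for w: w(s,0) = u(s,0) = -2sin(s) + sin(4s); w_t(s,0) = u_t(s,0) + 2u(s,0) = -4sin(2s). The boundary conditions carry over: w(0,t) = w(π,t) = 0.
Solve for w:
  Using separation of variables w = X(s)T(t):
  Eigenfunctions: sin(ns), n = 1, 2, 3, ...
  General solution: w(s, t) = Σ [A_n cos(2n t) + B_n sin(2n t)] sin(ns)
  From w(s,0) = -2sin(s) + sin(4s): A_1=-2, A_4=1. From w_t(s,0) = -4sin(2s), using w_t(s,0) = Σ ω_n B_n sin(ns) with ω_n = 2n: B_2 = (-4)/4 = -1.
Hence w(s,t) = -2sin(s)cos(2t) - sin(2s)sin(4t) + sin(4s)cos(8t).
Transform back: u(s,t) = exp(-2t)w(s,t).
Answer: u(s, t) = -2exp(-2t)sin(s)cos(2t) - exp(-2t)sin(2s)sin(4t) + exp(-2t)sin(4s)cos(8t)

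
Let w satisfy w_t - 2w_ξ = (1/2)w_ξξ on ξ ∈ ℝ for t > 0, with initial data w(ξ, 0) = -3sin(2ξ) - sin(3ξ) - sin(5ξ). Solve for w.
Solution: Moving frame: η = ξ + 2t, σ = t, w = u(η,σ), so w_t = u_σ + 2u_η and w_ξξ = u_ηη.
Hence w_t - 2w_ξ = u_σ and the PDE becomes the heat equation u_σ = (1/2)u_ηη on η ∈ ℝ.
Initial data: u(η,0) = w(η,0) = -3sin(2η) - sin(3η) - sin(5η). Each mode sin(nη) decays as exp(-n²σ/2) on ℝ, so u(η,σ) = Σ c_n exp(-n²σ/2) sin(nη) with c_2=-3, c_3=-1, c_5=-1: u(η,σ) = -3exp(-2σ)sin(2η) - exp(-9σ/2)sin(3η) - exp(-25σ/2)sin(5η).
Substituting back: w(ξ,t) = u(ξ + 2t, t).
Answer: w(ξ, t) = -3exp(-2t)sin(4t + 2ξ) - exp(-9t/2)sin(6t + 3ξ) - exp(-25t/2)sin(10t + 5ξ)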